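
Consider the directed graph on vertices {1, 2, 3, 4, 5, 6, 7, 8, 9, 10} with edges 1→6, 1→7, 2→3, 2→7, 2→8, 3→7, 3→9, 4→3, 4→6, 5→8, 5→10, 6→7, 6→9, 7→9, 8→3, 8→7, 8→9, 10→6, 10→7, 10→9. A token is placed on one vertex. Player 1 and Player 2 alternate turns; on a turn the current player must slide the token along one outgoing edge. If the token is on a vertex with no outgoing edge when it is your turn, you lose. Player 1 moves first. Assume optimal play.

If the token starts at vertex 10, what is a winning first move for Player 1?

Move to 9.

Work bottom-up. With no move the player to move loses. Otherwise the position is W if at least one move leads to an L position for the opponent, and L if every move leads to a W.
Every edge goes from a vertex to one that appears earlier in the order 9, 7, 6, 10, 1, 3, 8, 4, 5, 2, so processing vertices in that order labels each vertex after all of its successors.
9: no outgoing edge → L
7: →9(L), so W
6: →9(L), so W
10: →9(L), so W
1: →6(W), 7(W) — all W, so L
3: →9(L), so W
8: →9(L), so W
4: →3(W), 6(W) — all W, so L
5: →8(W), 10(W) — all W, so L
2: →8(W), 3(W), 7(W) — all W, so L
From 10, the L positions reachable in one move are: 9.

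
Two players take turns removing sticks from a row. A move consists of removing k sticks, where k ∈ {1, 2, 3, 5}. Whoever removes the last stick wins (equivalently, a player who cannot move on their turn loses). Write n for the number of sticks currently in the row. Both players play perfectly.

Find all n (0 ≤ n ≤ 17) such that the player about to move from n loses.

0, 4, 8, 12, 16

Label each position W (a win for the player to move) or L (a loss). A position with no legal move is L; any other position is W exactly when some move reaches an L, and L when every move reaches a W.
n=0: no move → L
n=1: reaches L-position 0 → W
n=2: reaches L-position 0 → W
n=3: reaches L-position 0 → W
n=4: only reaches 3(W), 2(W), 1(W), all W → L
n=5: reaches L-position 4 → W
n=6: reaches L-position 4 → W
n=7: reaches L-position 4 → W
n=8: only reaches 7(W), 6(W), 5(W), 3(W), all W → L
n=9: reaches L-position 8 → W
n=10: reaches L-position 8 → W
n=11: reaches L-position 8 → W
n=12: only reaches 11(W), 10(W), 9(W), 7(W), all W → L
n=13: reaches L-position 12 → W
n=14: reaches L-position 12 → W
n=15: reaches L-position 12 → W
n=16: only reaches 15(W), 14(W), 13(W), 11(W), all W → L
n=17: reaches L-position 16 → W
Reading off the rows marked L gives the requested list; there are 5 such values of n.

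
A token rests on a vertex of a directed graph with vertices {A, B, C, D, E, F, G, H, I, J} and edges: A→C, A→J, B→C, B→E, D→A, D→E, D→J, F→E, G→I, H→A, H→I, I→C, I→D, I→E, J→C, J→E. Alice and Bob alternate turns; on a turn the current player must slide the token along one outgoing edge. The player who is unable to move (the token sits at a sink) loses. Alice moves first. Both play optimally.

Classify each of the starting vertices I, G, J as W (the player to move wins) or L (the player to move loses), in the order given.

Label each position W (a win for the player to move) or L (a loss). A position with no legal move is L; any other position is W exactly when some move reaches an L, and L when every move reaches a W.
Every edge goes from a vertex to one that appears earlier in the order E, C, J, A, B, D, I, H, G, F, so processing vertices in that order labels each vertex after all of its successors.
E: no outgoing edge → L
C: no outgoing edge → L
J: W (go to C, an L position)
A: W (go to C, an L position)
B: W (go to C, an L position)
D: W (go to E, an L position)
I: W (go to C, an L position)
H: L (options I(W), A(W) are all W)
G: L (sole option I(W) is W)
F: W (go to E, an L position)

I: W, G: L, J: W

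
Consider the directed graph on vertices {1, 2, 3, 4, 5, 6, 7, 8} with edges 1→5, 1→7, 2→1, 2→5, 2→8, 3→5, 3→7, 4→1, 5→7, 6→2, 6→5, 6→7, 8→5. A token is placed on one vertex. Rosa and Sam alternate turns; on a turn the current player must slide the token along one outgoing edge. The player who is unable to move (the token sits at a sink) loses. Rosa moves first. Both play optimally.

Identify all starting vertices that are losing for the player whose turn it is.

Positions with no move are L. A position that does have a move is losing for the player to move precisely when every available move leads to a winning position for the opponent. Fill in the labels:
Every edge goes from a vertex to one that appears earlier in the order 7, 5, 1, 8, 2, 6, 3, 4, so processing vertices in that order labels each vertex after all of its successors.
7: no outgoing edge → L
5: can move to 7, which is L ⇒ W
1: can move to 7, which is L ⇒ W
8: the only move is to 5(W), a W ⇒ L
2: can move to 8, which is L ⇒ W
6: can move to 7, which is L ⇒ W
3: can move to 7, which is L ⇒ W
4: the only move is to 1(W), a W ⇒ L
Reading off the rows marked L gives the requested list; there are 3 such vertices.

4, 7, 8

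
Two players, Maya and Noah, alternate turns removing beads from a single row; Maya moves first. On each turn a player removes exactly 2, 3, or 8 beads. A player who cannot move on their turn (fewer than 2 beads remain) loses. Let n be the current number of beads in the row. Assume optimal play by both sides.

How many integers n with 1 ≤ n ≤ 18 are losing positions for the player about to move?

7

Positions with no move are L. A position that does have a move is losing for the player to move precisely when every available move leads to a winning position for the opponent. Fill in the labels:
n=0: no move → L
n=1: no move → L
n=2: can move to 0, which is L ⇒ W
n=3: can move to 1, which is L ⇒ W
n=4: can move to 1, which is L ⇒ W
n=5: moves to 3(W), 2(W); every one is W ⇒ L
n=6: moves to 4(W), 3(W); every one is W ⇒ L
n=7: can move to 5, which is L ⇒ W
n=8: can move to 6, which is L ⇒ W
n=9: can move to 6, which is L ⇒ W
n=10: moves to 8(W), 7(W), 2(W); every one is W ⇒ L
n=11: moves to 9(W), 8(W), 3(W); every one is W ⇒ L
n=12: can move to 10, which is L ⇒ W
n=13: can move to 11, which is L ⇒ W
n=14: can move to 11, which is L ⇒ W
n=15: moves to 13(W), 12(W), 7(W); every one is W ⇒ L
n=16: moves to 14(W), 13(W), 8(W); every one is W ⇒ L
n=17: can move to 15, which is L ⇒ W
n=18: can move to 16, which is L ⇒ W
L entries with 1 ≤ n ≤ 18 (n=0 is outside the asked range and is not counted): n = 1, 5, 6, 10, 11, 15, 16; that makes 7.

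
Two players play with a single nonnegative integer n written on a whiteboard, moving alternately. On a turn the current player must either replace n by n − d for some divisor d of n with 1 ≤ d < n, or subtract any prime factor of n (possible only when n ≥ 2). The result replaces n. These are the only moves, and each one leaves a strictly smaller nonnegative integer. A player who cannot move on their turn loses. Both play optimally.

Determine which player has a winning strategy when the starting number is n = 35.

The second player wins.

Work bottom-up. With no move the player to move loses. Otherwise the position is W if at least one move leads to an L position for the opponent, and L if every move leads to a W.
n=0: no move → L
n=1: no move → L
n=2: W (go to 0, an L position)
n=3: W (go to 0, an L position)
n=4: L (options 2(W), 3(W) are all W)
n=5: W (go to 0, an L position)
n=6: W (go to 4, an L position)
n=7: W (go to 0, an L position)
n=8: W (go to 4, an L position)
n=9: L (options 6(W), 8(W) are all W)
n=10: W (go to 9, an L position)
n=11: W (go to 0, an L position)
n=12: W (go to 9, an L position)
n=13: W (go to 0, an L position)
n=14: L (options 7(W), 12(W), 13(W) are all W)
n=15: W (go to 14, an L position)
n=16: W (go to 14, an L position)
n=17: W (go to 0, an L position)
n=18: W (go to 9, an L position)
n=19: W (go to 0, an L position)
n=20: L (options 10(W), 15(W), 16(W), 18(W), 19(W) are all W)
n=21: W (go to 14, an L position)
n=22: W (go to 20, an L position)
n=23: W (go to 0, an L position)
n=24: W (go to 20, an L position)
n=25: W (go to 20, an L position)
n=26: L (options 13(W), 24(W), 25(W) are all W)
n=27: W (go to 26, an L position)
n=28: W (go to 14, an L position)
n=29: W (go to 0, an L position)
n=30: W (go to 20, an L position)
n=31: W (go to 0, an L position)
n=32: L (options 16(W), 24(W), 28(W), 30(W), 31(W) are all W)
n=33: W (go to 32, an L position)
n=34: W (go to 32, an L position)
n=35: L (options 28(W), 30(W), 34(W) are all W)
The starting position 35 is L: whatever the player to move does, the opponent receives a W position.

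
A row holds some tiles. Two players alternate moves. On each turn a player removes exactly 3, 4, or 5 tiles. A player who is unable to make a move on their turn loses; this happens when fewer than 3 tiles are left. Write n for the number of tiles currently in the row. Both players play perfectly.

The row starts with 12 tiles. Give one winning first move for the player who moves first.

Remove 3, leaving 9.

Work bottom-up. With no move the player to move loses. Otherwise the position is W if at least one move leads to an L position for the opponent, and L if every move leads to a W.
n=0: no move → L
n=1: no move → L
n=2: no move → L
n=3: →0(L), so W
n=4: →1(L), so W
n=5: →2(L), so W
n=6: →2(L), so W
n=7: →2(L), so W
n=8: →5(W), 4(W), 3(W) — all W, so L
n=9: →6(W), 5(W), 4(W) — all W, so L
n=10: →7(W), 6(W), 5(W) — all W, so L
n=11: →8(L), so W
n=12: →9(L), so W
From 12, the L positions reachable in one move are: 9, 8. Any move reaching one of these is winning.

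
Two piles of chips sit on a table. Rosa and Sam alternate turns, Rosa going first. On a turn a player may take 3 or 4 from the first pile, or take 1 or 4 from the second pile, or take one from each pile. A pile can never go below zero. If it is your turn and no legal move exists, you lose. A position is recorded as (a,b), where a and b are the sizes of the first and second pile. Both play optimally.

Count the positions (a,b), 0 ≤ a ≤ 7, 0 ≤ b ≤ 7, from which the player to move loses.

24

Label each position W (a win for the player to move) or L (a loss). A position with no legal move is L; any other position is W exactly when some move reaches an L, and L when every move reaches a W.
Every move lowers a or b (never raises either), so fill the grid row by row in increasing a, and left to right within a row: each cell's successors are then already labelled.
      b=0  b=1  b=2  b=3  b=4  b=5  b=6  b=7
a=0:    L    W    L    W    W    L    W    L
a=1:    L    W    L    W    W    L    W    L
a=2:    L    W    L    W    W    L    W    L
a=3:    W    W    W    W    L    W    W    W
a=4:    W    L    W    L    W    W    L    W
a=5:    W    L    W    L    W    W    L    W
a=6:    W    L    W    L    W    W    L    W
a=7:    L    W    W    W    W    L    W    W
Cells with no legal move (terminal, hence L): (0,0), (1,0), (2,0).
The remaining L cells, each justified by listing all of its moves:
(0,2): only reaches (0,1)(W), which is W → L
(0,5): only reaches (0,4)(W), (0,1)(W), all W → L
(0,7): only reaches (0,6)(W), (0,3)(W), all W → L
(1,2): only reaches (1,1)(W), (0,1)(W), all W → L
(1,5): only reaches (1,4)(W), (1,1)(W), (0,4)(W), all W → L
(1,7): only reaches (1,6)(W), (1,3)(W), (0,6)(W), all W → L
(2,2): only reaches (2,1)(W), (1,1)(W), all W → L
(2,5): only reaches (2,4)(W), (2,1)(W), (1,4)(W), all W → L
(2,7): only reaches (2,6)(W), (2,3)(W), (1,6)(W), all W → L
(3,4): only reaches (0,4)(W), (3,3)(W), (3,0)(W), (2,3)(W), all W → L
(4,1): only reaches (1,1)(W), (0,1)(W), (4,0)(W), (3,0)(W), all W → L
(4,3): only reaches (1,3)(W), (0,3)(W), (4,2)(W), (3,2)(W), all W → L
(4,6): only reaches (1,6)(W), (0,6)(W), (4,5)(W), (4,2)(W), (3,5)(W), all W → L
(5,1): only reaches (2,1)(W), (1,1)(W), (5,0)(W), (4,0)(W), all W → L
(5,3): only reaches (2,3)(W), (1,3)(W), (5,2)(W), (4,2)(W), all W → L
(5,6): only reaches (2,6)(W), (1,6)(W), (5,5)(W), (5,2)(W), (4,5)(W), all W → L
(6,1): only reaches (3,1)(W), (2,1)(W), (6,0)(W), (5,0)(W), all W → L
(6,3): only reaches (3,3)(W), (2,3)(W), (6,2)(W), (5,2)(W), all W → L
(6,6): only reaches (3,6)(W), (2,6)(W), (6,5)(W), (6,2)(W), (5,5)(W), all W → L
(7,0): only reaches (4,0)(W), (3,0)(W), all W → L
(7,5): only reaches (4,5)(W), (3,5)(W), (7,4)(W), (7,1)(W), (6,4)(W), all W → L
Every other cell has at least one move into one of the L cells above, so it is W.
L cells per row: a=0: 4, a=1: 4, a=2: 4, a=3: 1, a=4: 3, a=5: 3, a=6: 3, a=7: 2; total 24.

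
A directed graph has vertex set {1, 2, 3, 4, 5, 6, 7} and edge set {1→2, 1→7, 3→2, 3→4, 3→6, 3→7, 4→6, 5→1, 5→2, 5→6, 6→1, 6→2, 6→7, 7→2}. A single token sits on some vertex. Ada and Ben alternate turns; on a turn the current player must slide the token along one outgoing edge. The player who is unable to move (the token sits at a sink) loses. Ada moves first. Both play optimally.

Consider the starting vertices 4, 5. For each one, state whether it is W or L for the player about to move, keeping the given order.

4: L, 5: W

Positions with no move are L. A position that does have a move is losing for the player to move precisely when every available move leads to a winning position for the opponent. Fill in the labels:
Every edge goes from a vertex to one that appears earlier in the order 2, 7, 1, 6, 5, 4, 3, so processing vertices in that order labels each vertex after all of its successors.
2: no outgoing edge → L
7: reaches L-position 2 → W
1: reaches L-position 2 → W
6: reaches L-position 2 → W
5: reaches L-position 2 → W
4: only reaches 6(W), which is W → L
3: reaches L-position 4 → W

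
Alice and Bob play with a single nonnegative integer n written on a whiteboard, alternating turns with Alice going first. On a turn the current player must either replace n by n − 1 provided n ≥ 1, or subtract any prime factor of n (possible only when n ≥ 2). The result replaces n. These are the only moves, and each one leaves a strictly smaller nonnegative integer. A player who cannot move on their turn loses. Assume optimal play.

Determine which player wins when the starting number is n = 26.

Alice wins.

Use the standard recursion: the mover loses at a terminal position; elsewhere, the mover wins exactly when some move hands the opponent an L position.
n=0: no move → L
n=1: reaches L-position 0 → W
n=2: reaches L-position 0 → W
n=3: reaches L-position 0 → W
n=4: only reaches 2(W), 3(W), all W → L
n=5: reaches L-position 0 → W
n=6: reaches L-position 4 → W
n=7: reaches L-position 0 → W
n=8: only reaches 6(W), 7(W), all W → L
n=9: reaches L-position 8 → W
n=10: reaches L-position 8 → W
n=11: reaches L-position 0 → W
n=12: only reaches 9(W), 10(W), 11(W), all W → L
n=13: reaches L-position 0 → W
n=14: reaches L-position 12 → W
n=15: reaches L-position 12 → W
n=16: only reaches 14(W), 15(W), all W → L
n=17: reaches L-position 0 → W
n=18: reaches L-position 16 → W
n=19: reaches L-position 0 → W
n=20: only reaches 15(W), 18(W), 19(W), all W → L
n=21: reaches L-position 20 → W
n=22: reaches L-position 20 → W
n=23: reaches L-position 0 → W
n=24: only reaches 21(W), 22(W), 23(W), all W → L
n=25: reaches L-position 20 → W
n=26: reaches L-position 24 → W
From 26 Alice can move to 24, reaching an L position.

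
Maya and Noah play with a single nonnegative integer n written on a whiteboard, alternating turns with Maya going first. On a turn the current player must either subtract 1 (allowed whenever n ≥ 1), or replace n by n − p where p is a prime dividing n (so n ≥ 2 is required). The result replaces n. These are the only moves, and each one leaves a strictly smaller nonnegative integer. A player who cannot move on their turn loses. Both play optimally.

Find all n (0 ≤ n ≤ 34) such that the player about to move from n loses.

Label each position W (a win for the player to move) or L (a loss). A position with no legal move is L; any other position is W exactly when some move reaches an L, and L when every move reaches a W.
n=0: no move → L
n=1: W (go to 0, an L position)
n=2: W (go to 0, an L position)
n=3: W (go to 0, an L position)
n=4: L (options 2(W), 3(W) are all W)
n=5: W (go to 0, an L position)
n=6: W (go to 4, an L position)
n=7: W (go to 0, an L position)
n=8: L (options 6(W), 7(W) are all W)
n=9: W (go to 8, an L position)
n=10: W (go to 8, an L position)
n=11: W (go to 0, an L position)
n=12: L (options 9(W), 10(W), 11(W) are all W)
n=13: W (go to 0, an L position)
n=14: W (go to 12, an L position)
n=15: W (go to 12, an L position)
n=16: L (options 14(W), 15(W) are all W)
n=17: W (go to 0, an L position)
n=18: W (go to 16, an L position)
n=19: W (go to 0, an L position)
n=20: L (options 15(W), 18(W), 19(W) are all W)
n=21: W (go to 20, an L position)
n=22: W (go to 20, an L position)
n=23: W (go to 0, an L position)
n=24: L (options 21(W), 22(W), 23(W) are all W)
n=25: W (go to 20, an L position)
n=26: W (go to 24, an L position)
n=27: W (go to 24, an L position)
n=28: L (options 21(W), 26(W), 27(W) are all W)
n=29: W (go to 0, an L position)
n=30: W (go to 28, an L position)
n=31: W (go to 0, an L position)
n=32: L (options 30(W), 31(W) are all W)
n=33: W (go to 32, an L position)
n=34: W (go to 32, an L position)
The losing starting values of n are exactly the entries labelled L in this table (9 of them).

0, 4, 8, 12, 16, 20, 24, 28, 32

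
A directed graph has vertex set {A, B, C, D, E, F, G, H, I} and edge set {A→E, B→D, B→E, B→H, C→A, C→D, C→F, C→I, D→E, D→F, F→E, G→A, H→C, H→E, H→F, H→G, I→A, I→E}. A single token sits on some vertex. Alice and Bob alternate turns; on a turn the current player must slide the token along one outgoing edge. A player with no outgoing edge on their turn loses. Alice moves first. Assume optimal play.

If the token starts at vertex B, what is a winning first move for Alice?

Label each position W (a win for the player to move) or L (a loss). A position with no legal move is L; any other position is W exactly when some move reaches an L, and L when every move reaches a W.
Every edge goes from a vertex to one that appears earlier in the order E, F, A, D, G, I, C, H, B, so processing vertices in that order labels each vertex after all of its successors.
E: no outgoing edge → L
F: reaches L-position E → W
A: reaches L-position E → W
D: reaches L-position E → W
G: only reaches A(W), which is W → L
I: reaches L-position E → W
C: only reaches I(W), D(W), A(W), F(W), all W → L
H: reaches L-position C → W
B: reaches L-position E → W
From B, the L positions reachable in one move are: E.

Move to E.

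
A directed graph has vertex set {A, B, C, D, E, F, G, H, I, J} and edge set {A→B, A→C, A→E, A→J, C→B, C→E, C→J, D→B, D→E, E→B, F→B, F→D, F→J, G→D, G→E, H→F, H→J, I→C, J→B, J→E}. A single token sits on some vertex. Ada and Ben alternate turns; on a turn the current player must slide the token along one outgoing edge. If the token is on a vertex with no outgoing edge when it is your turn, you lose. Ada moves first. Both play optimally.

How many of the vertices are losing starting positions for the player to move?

4

Classify positions by backward induction: terminal positions (no move available) are L. From any other position, the mover wins iff some move reaches an L.
Every edge goes from a vertex to one that appears earlier in the order B, E, D, J, C, F, H, I, A, G, so processing vertices in that order labels each vertex after all of its successors.
B: no outgoing edge → L
E: can move to B, which is L ⇒ W
D: can move to B, which is L ⇒ W
J: can move to B, which is L ⇒ W
C: can move to B, which is L ⇒ W
F: can move to B, which is L ⇒ W
H: moves to F(W), J(W); every one is W ⇒ L
I: the only move is to C(W), a W ⇒ L
A: can move to B, which is L ⇒ W
G: moves to D(W), E(W); every one is W ⇒ L
The L vertices are B, G, H, I; that is 4 in all.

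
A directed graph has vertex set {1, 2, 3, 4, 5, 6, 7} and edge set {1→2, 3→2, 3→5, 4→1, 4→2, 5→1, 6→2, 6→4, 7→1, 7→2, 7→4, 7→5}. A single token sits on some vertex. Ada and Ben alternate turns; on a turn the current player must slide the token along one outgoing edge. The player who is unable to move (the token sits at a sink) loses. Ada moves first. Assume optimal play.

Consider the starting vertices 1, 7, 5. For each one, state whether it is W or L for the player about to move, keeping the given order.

1: W, 7: W, 5: L

Classify positions by backward induction: terminal positions (no move available) are L. From any other position, the mover wins iff some move reaches an L.
Every edge goes from a vertex to one that appears earlier in the order 2, 1, 4, 6, 5, 3, 7, so processing vertices in that order labels each vertex after all of its successors.
2: no outgoing edge → L
1: can move to 2, which is L ⇒ W
4: can move to 2, which is L ⇒ W
6: can move to 2, which is L ⇒ W
5: the only move is to 1(W), a W ⇒ L
3: can move to 5, which is L ⇒ W
7: can move to 5, which is L ⇒ W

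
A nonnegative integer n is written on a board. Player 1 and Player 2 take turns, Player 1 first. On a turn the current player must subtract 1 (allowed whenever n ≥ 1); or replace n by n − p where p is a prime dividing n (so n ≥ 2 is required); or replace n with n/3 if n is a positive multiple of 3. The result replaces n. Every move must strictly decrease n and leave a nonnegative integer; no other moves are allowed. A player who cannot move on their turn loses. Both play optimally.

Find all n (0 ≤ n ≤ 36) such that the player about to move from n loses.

0, 4, 8, 14, 18, 22, 25, 27, 32, 35

Compute win/loss labels from the base case upward. A position with no move is L. Any other position is W if it can reach an L in one move, else L.
n=0: no move → L
n=1: →0(L), so W
n=2: →0(L), so W
n=3: →0(L), so W
n=4: →2(W), 3(W) — all W, so L
n=5: →0(L), so W
n=6: →4(L), so W
n=7: →0(L), so W
n=8: →6(W), 7(W) — all W, so L
n=9: →8(L), so W
n=10: →8(L), so W
n=11: →0(L), so W
n=12: →4(L), so W
n=13: →0(L), so W
n=14: →7(W), 12(W), 13(W) — all W, so L
n=15: →14(L), so W
n=16: →14(L), so W
n=17: →0(L), so W
n=18: →6(W), 15(W), 16(W), 17(W) — all W, so L
n=19: →0(L), so W
n=20: →18(L), so W
n=21: →14(L), so W
n=22: →11(W), 20(W), 21(W) — all W, so L
n=23: →0(L), so W
n=24: →8(L), so W
n=25: →20(W), 24(W) — all W, so L
n=26: →25(L), so W
n=27: →9(W), 24(W), 26(W) — all W, so L
n=28: →27(L), so W
n=29: →0(L), so W
n=30: →25(L), so W
n=31: →0(L), so W
n=32: →30(W), 31(W) — all W, so L
n=33: →22(L), so W
n=34: →32(L), so W
n=35: →28(W), 30(W), 34(W) — all W, so L
n=36: →35(L), so W
The losing starting values of n are exactly the entries labelled L in this table (10 of them).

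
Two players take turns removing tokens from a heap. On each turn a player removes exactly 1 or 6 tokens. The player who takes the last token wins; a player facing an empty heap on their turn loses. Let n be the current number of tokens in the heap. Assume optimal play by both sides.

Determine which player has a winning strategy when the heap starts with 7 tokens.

The second player wins.

Work bottom-up. With no move the player to move loses. Otherwise the position is W if at least one move leads to an L position for the opponent, and L if every move leads to a W.
n=0: no move → L
n=1: can move to 0, which is L ⇒ W
n=2: the only move is to 1(W), a W ⇒ L
n=3: can move to 2, which is L ⇒ W
n=4: the only move is to 3(W), a W ⇒ L
n=5: can move to 4, which is L ⇒ W
n=6: can move to 0, which is L ⇒ W
n=7: moves to 6(W), 1(W); every one is W ⇒ L
The starting position 7 is L: whatever the player to move does, the opponent receives a W position.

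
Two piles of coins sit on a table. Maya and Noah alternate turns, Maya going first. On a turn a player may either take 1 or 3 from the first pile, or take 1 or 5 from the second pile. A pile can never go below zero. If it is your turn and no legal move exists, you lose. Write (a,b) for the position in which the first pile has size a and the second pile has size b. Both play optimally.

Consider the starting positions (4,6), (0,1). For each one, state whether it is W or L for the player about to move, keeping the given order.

(4,6): L, (0,1): W

Positions with no move are L. A position that does have a move is losing for the player to move precisely when every available move leads to a winning position for the opponent. Fill in the labels:
No move ever increases a pile, so every position that can arise here has a ≤ 4 and b ≤ 6; it is enough to label the cells with 0 ≤ a ≤ 4 and 0 ≤ b ≤ 6.
Every move lowers a or b (never raises either), so fill the grid row by row in increasing a, and left to right within a row: each cell's successors are then already labelled.
      b=0  b=1  b=2  b=3  b=4  b=5  b=6
a=0:    L    W    L    W    L    W    L
a=1:    W    L    W    L    W    L    W
a=2:    L    W    L    W    L    W    L
a=3:    W    L    W    L    W    L    W
a=4:    L    W    L    W    L    W    L
Cells with no legal move (terminal, hence L): (0,0).
The remaining L cells, each justified by listing all of its moves:
(0,2): the only move is to (0,1)(W), a W ⇒ L
(0,4): the only move is to (0,3)(W), a W ⇒ L
(0,6): moves to (0,5)(W), (0,1)(W); every one is W ⇒ L
(1,1): moves to (0,1)(W), (1,0)(W); every one is W ⇒ L
(1,3): moves to (0,3)(W), (1,2)(W); every one is W ⇒ L
(1,5): moves to (0,5)(W), (1,4)(W), (1,0)(W); every one is W ⇒ L
(2,0): the only move is to (1,0)(W), a W ⇒ L
(2,2): moves to (1,2)(W), (2,1)(W); every one is W ⇒ L
(2,4): moves to (1,4)(W), (2,3)(W); every one is W ⇒ L
(2,6): moves to (1,6)(W), (2,5)(W), (2,1)(W); every one is W ⇒ L
(3,1): moves to (2,1)(W), (0,1)(W), (3,0)(W); every one is W ⇒ L
(3,3): moves to (2,3)(W), (0,3)(W), (3,2)(W); every one is W ⇒ L
(3,5): moves to (2,5)(W), (0,5)(W), (3,4)(W), (3,0)(W); every one is W ⇒ L
(4,0): moves to (3,0)(W), (1,0)(W); every one is W ⇒ L
(4,2): moves to (3,2)(W), (1,2)(W), (4,1)(W); every one is W ⇒ L
(4,4): moves to (3,4)(W), (1,4)(W), (4,3)(W); every one is W ⇒ L
(4,6): moves to (3,6)(W), (1,6)(W), (4,5)(W), (4,1)(W); every one is W ⇒ L
Every other cell has at least one move into one of the L cells above, so it is W.
(4,6): one of the L cells justified above, so L
(0,1): the move to (0,0) reaches an L cell, so W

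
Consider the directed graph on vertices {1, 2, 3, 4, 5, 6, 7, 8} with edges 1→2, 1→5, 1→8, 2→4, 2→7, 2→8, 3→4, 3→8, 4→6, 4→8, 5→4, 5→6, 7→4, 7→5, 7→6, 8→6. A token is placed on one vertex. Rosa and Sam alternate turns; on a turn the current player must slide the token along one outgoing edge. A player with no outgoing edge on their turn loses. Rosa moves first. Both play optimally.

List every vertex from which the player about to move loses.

Use the standard recursion: the mover loses at a terminal position; elsewhere, the mover wins exactly when some move hands the opponent an L position.
Every edge goes from a vertex to one that appears earlier in the order 6, 8, 4, 5, 7, 2, 3, 1, so processing vertices in that order labels each vertex after all of its successors.
6: no outgoing edge → L
8: reaches L-position 6 → W
4: reaches L-position 6 → W
5: reaches L-position 6 → W
7: reaches L-position 6 → W
2: only reaches 7(W), 4(W), 8(W), all W → L
3: only reaches 4(W), 8(W), all W → L
1: reaches L-position 2 → W
Reading off the rows marked L gives the requested list; there are 3 such vertices.

2, 3, 6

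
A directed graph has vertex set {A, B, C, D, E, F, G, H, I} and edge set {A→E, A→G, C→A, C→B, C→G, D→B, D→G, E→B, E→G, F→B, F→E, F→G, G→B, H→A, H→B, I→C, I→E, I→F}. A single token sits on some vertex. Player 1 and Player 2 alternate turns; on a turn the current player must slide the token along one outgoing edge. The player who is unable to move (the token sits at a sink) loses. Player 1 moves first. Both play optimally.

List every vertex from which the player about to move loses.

Use the standard recursion: the mover loses at a terminal position; elsewhere, the mover wins exactly when some move hands the opponent an L position.
Every edge goes from a vertex to one that appears earlier in the order B, G, E, A, D, F, C, I, H, so processing vertices in that order labels each vertex after all of its successors.
B: no outgoing edge → L
G: reaches L-position B → W
E: reaches L-position B → W
A: only reaches E(W), G(W), all W → L
D: reaches L-position B → W
F: reaches L-position B → W
C: reaches L-position A → W
I: only reaches C(W), F(W), E(W), all W → L
H: reaches L-position A → W
The losing starting vertices are exactly the entries labelled L in this table (3 of them).

A, B, I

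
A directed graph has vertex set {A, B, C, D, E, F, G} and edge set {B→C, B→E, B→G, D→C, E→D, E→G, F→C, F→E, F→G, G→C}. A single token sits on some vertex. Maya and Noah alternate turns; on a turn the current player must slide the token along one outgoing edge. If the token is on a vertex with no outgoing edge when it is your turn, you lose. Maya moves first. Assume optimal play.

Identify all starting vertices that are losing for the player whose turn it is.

A, C, E

Compute win/loss labels from the base case upward. A position with no move is L. Any other position is W if it can reach an L in one move, else L.
Every edge goes from a vertex to one that appears earlier in the order C, A, G, D, E, B, F, so processing vertices in that order labels each vertex after all of its successors.
C: no outgoing edge → L
A: no outgoing edge → L
G: →C(L), so W
D: →C(L), so W
E: →D(W), G(W) — all W, so L
B: →E(L), so W
F: →E(L), so W
The losing starting vertices are exactly the entries labelled L in this table (3 of them).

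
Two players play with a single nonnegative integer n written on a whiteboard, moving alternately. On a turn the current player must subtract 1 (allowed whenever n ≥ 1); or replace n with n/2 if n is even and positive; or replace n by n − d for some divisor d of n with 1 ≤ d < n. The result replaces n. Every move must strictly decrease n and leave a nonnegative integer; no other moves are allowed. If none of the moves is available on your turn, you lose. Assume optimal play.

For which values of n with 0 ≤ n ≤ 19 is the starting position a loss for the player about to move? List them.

Classify positions by backward induction: terminal positions (no move available) are L. From any other position, the mover wins iff some move reaches an L.
n=0: no move → L
n=1: →0(L), so W
n=2: →1(W) only, which is W, so L
n=3: →2(L), so W
n=4: →2(L), so W
n=5: →4(W) only, which is W, so L
n=6: →5(L), so W
n=7: →6(W) only, which is W, so L
n=8: →7(L), so W
n=9: →6(W), 8(W) — all W, so L
n=10: →5(L), so W
n=11: →10(W) only, which is W, so L
n=12: →9(L), so W
n=13: →12(W) only, which is W, so L
n=14: →7(L), so W
n=15: →10(W), 12(W), 14(W) — all W, so L
n=16: →15(L), so W
n=17: →16(W) only, which is W, so L
n=18: →9(L), so W
n=19: →18(W) only, which is W, so L
Reading off the rows marked L gives the requested list; there are 10 such values of n.

0, 2, 5, 7, 9, 11, 13, 15, 17, 19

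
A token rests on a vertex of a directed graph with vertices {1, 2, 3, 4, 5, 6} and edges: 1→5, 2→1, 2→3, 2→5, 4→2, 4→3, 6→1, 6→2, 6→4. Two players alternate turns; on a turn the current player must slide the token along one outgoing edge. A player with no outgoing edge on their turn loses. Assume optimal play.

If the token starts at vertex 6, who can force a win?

Work bottom-up. With no move the player to move loses. Otherwise the position is W if at least one move leads to an L position for the opponent, and L if every move leads to a W.
Every edge goes from a vertex to one that appears earlier in the order 5, 3, 1, 2, 4, 6, so processing vertices in that order labels each vertex after all of its successors.
5: no outgoing edge → L
3: no outgoing edge → L
1: →5(L), so W
2: →3(L), so W
4: →3(L), so W
6: →4(W), 2(W), 1(W) — all W, so L
Every move from 6 reaches a W position, so the mover loses.

The second player wins.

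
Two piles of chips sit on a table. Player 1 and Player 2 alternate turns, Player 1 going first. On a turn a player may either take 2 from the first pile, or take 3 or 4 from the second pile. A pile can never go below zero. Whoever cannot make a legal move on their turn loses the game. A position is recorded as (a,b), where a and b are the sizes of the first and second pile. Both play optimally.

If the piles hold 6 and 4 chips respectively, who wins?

Player 2 wins.

Compute win/loss labels from the base case upward. A position with no move is L. Any other position is W if it can reach an L in one move, else L.
No move ever increases a pile, so every position that can arise here has a ≤ 6 and b ≤ 4; it is enough to label the cells with 0 ≤ a ≤ 6 and 0 ≤ b ≤ 4.
Every move lowers a or b (never raises either), so fill the grid row by row in increasing a, and left to right within a row: each cell's successors are then already labelled.
      b=0  b=1  b=2  b=3  b=4
a=0:    L    L    L    W    W
a=1:    L    L    L    W    W
a=2:    W    W    W    L    L
a=3:    W    W    W    L    L
a=4:    L    L    L    W    W
a=5:    L    L    L    W    W
a=6:    W    W    W    L    L
Cells with no legal move (terminal, hence L): (0,0), (0,1), (0,2), (1,0), (1,1), (1,2).
The remaining L cells, each justified by listing all of its moves:
(2,3): L (options (0,3)(W), (2,0)(W) are all W)
(2,4): L (options (0,4)(W), (2,1)(W), (2,0)(W) are all W)
(3,3): L (options (1,3)(W), (3,0)(W) are all W)
(3,4): L (options (1,4)(W), (3,1)(W), (3,0)(W) are all W)
(4,0): L (sole option (2,0)(W) is W)
(4,1): L (sole option (2,1)(W) is W)
(4,2): L (sole option (2,2)(W) is W)
(5,0): L (sole option (3,0)(W) is W)
(5,1): L (sole option (3,1)(W) is W)
(5,2): L (sole option (3,2)(W) is W)
(6,3): L (options (4,3)(W), (6,0)(W) are all W)
(6,4): L (options (4,4)(W), (6,1)(W), (6,0)(W) are all W)
Every other cell has at least one move into one of the L cells above, so it is W.
Every move from (6,4) reaches a W position, so the mover loses.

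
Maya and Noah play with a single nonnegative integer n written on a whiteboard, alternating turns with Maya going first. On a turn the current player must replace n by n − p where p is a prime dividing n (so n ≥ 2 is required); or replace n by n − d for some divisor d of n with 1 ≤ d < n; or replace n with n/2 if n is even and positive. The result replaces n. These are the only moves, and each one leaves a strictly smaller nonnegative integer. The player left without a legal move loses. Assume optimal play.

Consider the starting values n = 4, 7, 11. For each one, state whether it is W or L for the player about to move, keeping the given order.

Classify positions by backward induction: terminal positions (no move available) are L. From any other position, the mover wins iff some move reaches an L.
n=0: no move → L
n=1: no move → L
n=2: reaches L-position 0 → W
n=3: reaches L-position 0 → W
n=4: only reaches 2(W), 3(W), all W → L
n=5: reaches L-position 0 → W
n=6: reaches L-position 4 → W
n=7: reaches L-position 0 → W
n=8: reaches L-position 4 → W
n=9: only reaches 6(W), 8(W), all W → L
n=10: reaches L-position 9 → W
n=11: reaches L-position 0 → W

4: L, 7: W, 11: W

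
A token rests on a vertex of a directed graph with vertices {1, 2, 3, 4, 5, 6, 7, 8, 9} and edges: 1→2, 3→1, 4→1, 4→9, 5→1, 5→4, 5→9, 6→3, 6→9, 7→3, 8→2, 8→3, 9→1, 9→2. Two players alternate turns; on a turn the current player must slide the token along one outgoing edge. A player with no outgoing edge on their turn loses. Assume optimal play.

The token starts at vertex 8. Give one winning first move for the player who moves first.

Move to 3.

Use the standard recursion: the mover loses at a terminal position; elsewhere, the mover wins exactly when some move hands the opponent an L position.
Every edge goes from a vertex to one that appears earlier in the order 2, 1, 3, 9, 4, 6, 7, 5, 8, so processing vertices in that order labels each vertex after all of its successors.
2: no outgoing edge → L
1: W (go to 2, an L position)
3: L (sole option 1(W) is W)
9: W (go to 2, an L position)
4: L (options 9(W), 1(W) are all W)
6: W (go to 3, an L position)
7: W (go to 3, an L position)
5: W (go to 4, an L position)
8: W (go to 3, an L position)
From 8, the L positions reachable in one move are: 3, 2. Any move reaching one of these is winning.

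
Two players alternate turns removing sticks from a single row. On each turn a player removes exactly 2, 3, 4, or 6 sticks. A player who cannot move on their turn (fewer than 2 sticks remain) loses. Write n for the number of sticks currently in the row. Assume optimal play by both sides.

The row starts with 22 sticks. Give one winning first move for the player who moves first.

Compute win/loss labels from the base case upward. A position with no move is L. Any other position is W if it can reach an L in one move, else L.
n=0: no move → L
n=1: no move → L
n=2: can move to 0, which is L ⇒ W
n=3: can move to 1, which is L ⇒ W
n=4: can move to 1, which is L ⇒ W
n=5: can move to 1, which is L ⇒ W
n=6: can move to 0, which is L ⇒ W
n=7: can move to 1, which is L ⇒ W
n=8: moves to 6(W), 5(W), 4(W), 2(W); every one is W ⇒ L
n=9: moves to 7(W), 6(W), 5(W), 3(W); every one is W ⇒ L
n=10: can move to 8, which is L ⇒ W
n=11: can move to 9, which is L ⇒ W
n=12: can move to 9, which is L ⇒ W
n=13: can move to 9, which is L ⇒ W
n=14: can move to 8, which is L ⇒ W
n=15: can move to 9, which is L ⇒ W
n=16: moves to 14(W), 13(W), 12(W), 10(W); every one is W ⇒ L
n=17: moves to 15(W), 14(W), 13(W), 11(W); every one is W ⇒ L
n=18: can move to 16, which is L ⇒ W
n=19: can move to 17, which is L ⇒ W
n=20: can move to 17, which is L ⇒ W
n=21: can move to 17, which is L ⇒ W
n=22: can move to 16, which is L ⇒ W
From 22, the L positions reachable in one move are: 16.

Remove 6, leaving 16.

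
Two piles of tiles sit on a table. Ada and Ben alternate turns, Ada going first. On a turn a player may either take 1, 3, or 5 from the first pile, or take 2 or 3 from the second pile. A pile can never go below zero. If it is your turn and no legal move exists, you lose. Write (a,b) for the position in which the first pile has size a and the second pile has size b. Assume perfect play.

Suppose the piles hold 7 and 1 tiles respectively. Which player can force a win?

Ada wins.

Work bottom-up. With no move the player to move loses. Otherwise the position is W if at least one move leads to an L position for the opponent, and L if every move leads to a W.
No move ever increases a pile, so every position that can arise here has a ≤ 7 and b ≤ 1; it is enough to label the cells with 0 ≤ a ≤ 7 and 0 ≤ b ≤ 1.
Every move lowers a or b (never raises either), so fill the grid row by row in increasing a, and left to right within a row: each cell's successors are then already labelled.
      b=0  b=1
a=0:    L    L
a=1:    W    W
a=2:    L    L
a=3:    W    W
a=4:    L    L
a=5:    W    W
a=6:    L    L
a=7:    W    W
Cells with no legal move (terminal, hence L): (0,0), (0,1).
The remaining L cells, each justified by listing all of its moves:
(2,0): only reaches (1,0)(W), which is W → L
(2,1): only reaches (1,1)(W), which is W → L
(4,0): only reaches (3,0)(W), (1,0)(W), all W → L
(4,1): only reaches (3,1)(W), (1,1)(W), all W → L
(6,0): only reaches (5,0)(W), (3,0)(W), (1,0)(W), all W → L
(6,1): only reaches (5,1)(W), (3,1)(W), (1,1)(W), all W → L
Every other cell has at least one move into one of the L cells above, so it is W.
From (7,1) Ada can move to (6,1), reaching an L position.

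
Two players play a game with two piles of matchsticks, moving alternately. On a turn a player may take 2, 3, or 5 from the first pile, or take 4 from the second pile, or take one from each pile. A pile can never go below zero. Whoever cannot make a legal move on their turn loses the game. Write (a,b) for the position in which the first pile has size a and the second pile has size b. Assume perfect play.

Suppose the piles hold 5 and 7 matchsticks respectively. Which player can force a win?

Use the standard recursion: the mover loses at a terminal position; elsewhere, the mover wins exactly when some move hands the opponent an L position.
No move ever increases a pile, so every position that can arise here has a ≤ 5 and b ≤ 7; it is enough to label the cells with 0 ≤ a ≤ 5 and 0 ≤ b ≤ 7.
Every move lowers a or b (never raises either), so fill the grid row by row in increasing a, and left to right within a row: each cell's successors are then already labelled.
      b=0  b=1  b=2  b=3  b=4  b=5  b=6  b=7
a=0:    L    L    L    L    W    W    W    W
a=1:    L    W    W    W    W    L    L    L
a=2:    W    W    W    W    L    L    W    W
a=3:    W    W    W    W    L    W    W    W
a=4:    W    L    L    L    W    W    W    W
a=5:    W    W    W    W    W    W    L    L
Cells with no legal move (terminal, hence L): (0,0), (0,1), (0,2), (0,3), (1,0).
The remaining L cells, each justified by listing all of its moves:
(1,5): →(1,1)(W), (0,4)(W) — all W, so L
(1,6): →(1,2)(W), (0,5)(W) — all W, so L
(1,7): →(1,3)(W), (0,6)(W) — all W, so L
(2,4): →(0,4)(W), (2,0)(W), (1,3)(W) — all W, so L
(2,5): →(0,5)(W), (2,1)(W), (1,4)(W) — all W, so L
(3,4): →(1,4)(W), (0,4)(W), (3,0)(W), (2,3)(W) — all W, so L
(4,1): →(2,1)(W), (1,1)(W), (3,0)(W) — all W, so L
(4,2): →(2,2)(W), (1,2)(W), (3,1)(W) — all W, so L
(4,3): →(2,3)(W), (1,3)(W), (3,2)(W) — all W, so L
(5,6): →(3,6)(W), (2,6)(W), (0,6)(W), (5,2)(W), (4,5)(W) — all W, so L
(5,7): →(3,7)(W), (2,7)(W), (0,7)(W), (5,3)(W), (4,6)(W) — all W, so L
Every other cell has at least one move into one of the L cells above, so it is W.
The starting position (5,7) is L: whatever the player to move does, the opponent receives a W position.

The second player wins.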